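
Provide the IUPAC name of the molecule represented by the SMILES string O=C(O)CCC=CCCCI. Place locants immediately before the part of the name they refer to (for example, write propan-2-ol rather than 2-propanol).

8-iodooct-4-enoic acid

The longest carbon chain that includes the –COOH group and the multiple bond has 8 carbons, so the parent hydride is octane.
The principal characteristic group is a carboxylic acid (terminal –COOH), named with the suffix -oic acid.
The chain contains a C=C double bond, so the unsaturation ending is -ene.
Choose the numbering such that the carboxylic acid carbon is C-1 by definition.
That gives the double bond between C-4 and C-5; an iodo group at C-8.
The name is 8-iodooct-4-enoic acid.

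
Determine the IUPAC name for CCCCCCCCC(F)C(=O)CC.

The longest chain bearing the carbonyl is 12 carbons long (dodecane).
A ketone (C=O on an internal carbon) is the principal characteristic group, giving the suffix -one.
Number the chain so that numbering from this end puts the carbonyl group at C-3 rather than C-10.
This places the carbonyl at C-3; a fluoro group at C-4.
Assembling the pieces gives 4-fluorododecan-3-one.

4-fluorododecan-3-one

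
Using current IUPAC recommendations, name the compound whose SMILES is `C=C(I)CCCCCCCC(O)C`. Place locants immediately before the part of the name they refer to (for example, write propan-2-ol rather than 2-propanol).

10-iodoundec-10-en-2-ol

Counting along the main chain through the –OH group and the multiple bond gives 11 carbons: the parent is undecane.
An alcohol (–OH) is the principal characteristic group, giving the suffix -ol.
A C=C double bond in the chain gives the infix -ene-.
Choose the numbering such that numbering from this end puts the hydroxyl group at C-2 rather than C-10.
With this numbering: the hydroxyl at C-2; the double bond between C-10 and C-11; an iodo group at C-10.
Assembling the pieces gives 10-iodoundec-10-en-2-ol.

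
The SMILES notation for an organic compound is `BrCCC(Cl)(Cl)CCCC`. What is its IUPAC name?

1-bromo-3,3-dichloroheptane

The longest carbon chain is 7 atoms: the parent is heptane.
Number the chain so that the substituent locant set {1,3,3} is lower than {5,5,7} at the first point of difference.
This places a bromo group at C-1; two chloro groups at C-3.
Prefixes are listed alphabetically: bromo, chloro.
Assembling the pieces gives 1-bromo-3,3-dichloroheptane.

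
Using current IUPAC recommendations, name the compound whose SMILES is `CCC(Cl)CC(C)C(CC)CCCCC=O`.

9-chloro-6-ethyl-7-methylundecanal

Counting along the main chain through the –CHO group gives 11 carbons: the parent is undecane.
The principal characteristic group is an aldehyde (terminal –CHO), named with the suffix -al.
Choose the numbering such that the aldehyde carbon is C-1 by definition.
With this numbering: a chloro group at C-9; an ethyl group at C-6; a methyl group at C-7.
The substituents are ordered alphabetically, ignoring any di-/tri- multipliers.
Putting it together: 9-chloro-6-ethyl-7-methylundecanal.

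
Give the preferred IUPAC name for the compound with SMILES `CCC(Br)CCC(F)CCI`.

The longest continuous carbon chain has 8 atoms, so the parent hydride is octane.
The numbering direction is chosen so that the substituent locant set {1,3,6} is lower than {3,6,8} at the first point of difference.
That gives a bromo group at C-6; a fluoro group at C-3; an iodo group at C-1.
The substituents are ordered alphabetically, ignoring any di-/tri- multipliers.
Assembling the pieces gives 6-bromo-3-fluoro-1-iodooctane.

6-bromo-3-fluoro-1-iodooctane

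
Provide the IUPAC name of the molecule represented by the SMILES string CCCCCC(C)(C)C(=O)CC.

4,4-dimethylnonan-3-one

Counting along the main chain through the carbonyl gives 9 carbons: the parent is nonane.
The highest-priority functional group is a ketone (C=O on an internal carbon), so the name ends in -one.
Number the chain so that numbering from this end puts the carbonyl group at C-3 rather than C-7.
This places the carbonyl at C-3; two methyl groups at C-4.
Assembling the pieces gives 4,4-dimethylnonan-3-one.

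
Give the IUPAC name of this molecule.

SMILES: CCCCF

1-fluorobutane

The longest continuous carbon chain has 4 atoms, so the parent hydride is butane.
Number the chain so that the substituent locant set {1} is lower than {4} at the first point of difference.
With this numbering: a fluoro group at C-1.
Putting it together: 1-fluorobutane.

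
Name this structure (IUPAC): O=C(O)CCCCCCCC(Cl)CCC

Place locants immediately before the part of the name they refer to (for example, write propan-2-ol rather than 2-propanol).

The longest chain bearing the –COOH group is 12 carbons long (dodecane).
A carboxylic acid (terminal –COOH) is the principal characteristic group, giving the suffix -oic acid.
Number the chain so that the carboxylic acid carbon is C-1 by definition.
That gives a chloro group at C-9.
Assembling the pieces gives 9-chlorododecanoic acid.

9-chlorododecanoic acid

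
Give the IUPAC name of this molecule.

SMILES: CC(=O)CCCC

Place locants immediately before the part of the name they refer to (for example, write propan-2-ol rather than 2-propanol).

The longest chain bearing the carbonyl is 6 carbons long (hexane).
The highest-priority functional group is a ketone (C=O on an internal carbon), so the name ends in -one.
Number the chain so that numbering from this end puts the carbonyl group at C-2 rather than C-5.
With this numbering: the carbonyl at C-2.
The name is hexan-2-one.

hexan-2-one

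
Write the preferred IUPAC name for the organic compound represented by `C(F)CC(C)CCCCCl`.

7-chloro-1-fluoro-3-methylheptane

The longest carbon chain is 7 atoms: the parent is heptane.
Choose the numbering such that the substituent locant set {1,3,7} is lower than {1,5,7} at the first point of difference.
That gives a chloro group at C-7; a fluoro group at C-1; a methyl group at C-3.
Substituent prefixes are cited in alphabetical order (multiplying prefixes like di-/tri- are ignored for ordering).
Putting it together: 7-chloro-1-fluoro-3-methylheptane.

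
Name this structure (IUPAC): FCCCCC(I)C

The longest carbon chain is 6 atoms: the parent is hexane.
The numbering direction is chosen so that the substituent locant set {1,5} is lower than {2,6} at the first point of difference.
That gives a fluoro group at C-1; an iodo group at C-5.
Substituent prefixes are cited in alphabetical order (multiplying prefixes like di-/tri- are ignored for ordering).
Putting it together: 1-fluoro-5-iodohexane.

1-fluoro-5-iodohexane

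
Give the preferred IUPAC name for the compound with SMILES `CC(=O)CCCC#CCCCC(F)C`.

11-fluorododec-6-yn-2-one

Counting along the main chain through the carbonyl and the multiple bond gives 12 carbons: the parent is dodecane.
A ketone (C=O on an internal carbon) is the principal characteristic group, giving the suffix -one.
There is one C≡C triple bond, indicated by the ending -yne.
Number the chain so that numbering from this end puts the carbonyl group at C-2 rather than C-11.
That gives the carbonyl at C-2; the triple bond between C-6 and C-7; a fluoro group at C-11.
The name is 11-fluorododec-6-yn-2-one.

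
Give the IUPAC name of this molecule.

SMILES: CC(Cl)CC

The longest continuous carbon chain has 4 atoms, so the parent hydride is butane.
Number the chain so that the substituent locant set {2} is lower than {3} at the first point of difference.
That gives a chloro group at C-2.
Putting it together: 2-chlorobutane.

2-chlorobutane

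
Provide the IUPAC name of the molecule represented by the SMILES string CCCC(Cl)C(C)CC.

4-chloro-3-methylheptane

The longest continuous carbon chain has 7 atoms, so the parent hydride is heptane.
Choose the numbering such that the substituent locant set {3,4} is lower than {4,5} at the first point of difference.
That gives a chloro group at C-4; a methyl group at C-3.
Substituent prefixes are cited in alphabetical order (multiplying prefixes like di-/tri- are ignored for ordering).
Assembling the pieces gives 4-chloro-3-methylheptane.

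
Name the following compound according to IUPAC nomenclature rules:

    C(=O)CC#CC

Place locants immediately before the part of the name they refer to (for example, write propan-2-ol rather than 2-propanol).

pent-3-ynal

The longest chain bearing the –CHO group and the multiple bond is 5 carbons long (pentane).
An aldehyde (terminal –CHO) is the principal characteristic group, giving the suffix -al.
There is one C≡C triple bond, indicated by the ending -yne.
The numbering direction is chosen so that the aldehyde carbon is C-1 by definition.
With this numbering: the triple bond between C-3 and C-4.
The name is pent-3-ynal.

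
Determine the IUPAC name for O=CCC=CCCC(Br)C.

7-bromooct-3-enal

The longest carbon chain that includes the –CHO group and the multiple bond has 8 carbons, so the parent hydride is octane.
An aldehyde (terminal –CHO) is the principal characteristic group, giving the suffix -al.
There is one C=C double bond, indicated by the ending -ene.
Number the chain so that the aldehyde carbon is C-1 by definition.
With this numbering: the double bond between C-3 and C-4; a bromo group at C-7.
Putting it together: 7-bromooct-3-enal.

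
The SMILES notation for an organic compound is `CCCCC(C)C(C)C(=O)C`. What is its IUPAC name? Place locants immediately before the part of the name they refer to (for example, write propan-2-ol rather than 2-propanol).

3,4-dimethyloctan-2-one

The longest chain bearing the carbonyl is 8 carbons long (octane).
The principal characteristic group is a ketone (C=O on an internal carbon), named with the suffix -one.
Choose the numbering such that numbering from this end puts the carbonyl group at C-2 rather than C-7.
That gives the carbonyl at C-2; methyl groups at C-3 and C-4.
Assembling the pieces gives 3,4-dimethyloctan-2-one.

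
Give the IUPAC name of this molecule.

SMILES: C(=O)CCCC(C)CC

5-methylheptanal

The longest carbon chain that includes the –CHO group has 7 carbons, so the parent hydride is heptane.
An aldehyde (terminal –CHO) is the principal characteristic group, giving the suffix -al.
Number the chain so that the aldehyde carbon is C-1 by definition.
That gives a methyl group at C-5.
The name is 5-methylheptanal.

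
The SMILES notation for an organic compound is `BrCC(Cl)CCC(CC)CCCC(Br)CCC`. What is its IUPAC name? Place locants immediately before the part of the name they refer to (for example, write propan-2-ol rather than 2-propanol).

1,9-dibromo-2-chloro-5-ethyldodecane

The longest continuous carbon chain has 12 atoms, so the parent hydride is dodecane.
The numbering direction is chosen so that the substituent locant set {1,2,5,9} is lower than {4,8,11,12} at the first point of difference.
This places bromo groups at C-1 and C-9; a chloro group at C-2; an ethyl group at C-5.
Prefixes are listed alphabetically: bromo, chloro, ethyl.
Putting it together: 1,9-dibromo-2-chloro-5-ethyldodecane.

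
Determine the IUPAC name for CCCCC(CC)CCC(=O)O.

4-ethyloctanoic acid

Counting along the main chain through the –COOH group gives 8 carbons: the parent is octane.
The highest-priority functional group is a carboxylic acid (terminal –COOH), so the name ends in -oic acid.
Number the chain so that the carboxylic acid carbon is C-1 by definition.
That gives an ethyl group at C-4.
Putting it together: 4-ethyloctanoic acid.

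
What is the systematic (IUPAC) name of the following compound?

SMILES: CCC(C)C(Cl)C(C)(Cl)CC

The longest carbon chain is 7 atoms: the parent is heptane.
Number the chain so that the substituent locant set {3,3,4,5} is lower than {3,4,5,5} at the first point of difference.
With this numbering: chloro groups at C-3 and C-4; methyl groups at C-3 and C-5.
Substituent prefixes are cited in alphabetical order (multiplying prefixes like di-/tri- are ignored for ordering).
Putting it together: 3,4-dichloro-3,5-dimethylheptane.

3,4-dichloro-3,5-dimethylheptane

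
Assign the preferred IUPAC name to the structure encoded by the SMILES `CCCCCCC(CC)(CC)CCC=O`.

4,4-diethyldecanal

The longest carbon chain that includes the –CHO group has 10 carbons, so the parent hydride is decane.
The highest-priority functional group is an aldehyde (terminal –CHO), so the name ends in -al.
Number the chain so that the aldehyde carbon is C-1 by definition.
That gives two ethyl groups at C-4.
The name is 4,4-diethyldecanal.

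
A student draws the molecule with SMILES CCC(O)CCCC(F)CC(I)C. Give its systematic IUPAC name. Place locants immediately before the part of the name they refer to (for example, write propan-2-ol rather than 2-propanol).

7-fluoro-9-iododecan-3-ol

Counting along the main chain through the –OH group gives 10 carbons: the parent is decane.
The highest-priority functional group is an alcohol (–OH), so the name ends in -ol.
The numbering direction is chosen so that numbering from this end puts the hydroxyl group at C-3 rather than C-8.
This places the hydroxyl at C-3; a fluoro group at C-7; an iodo group at C-9.
Substituent prefixes are cited in alphabetical order (multiplying prefixes like di-/tri- are ignored for ordering).
Putting it together: 7-fluoro-9-iododecan-3-ol.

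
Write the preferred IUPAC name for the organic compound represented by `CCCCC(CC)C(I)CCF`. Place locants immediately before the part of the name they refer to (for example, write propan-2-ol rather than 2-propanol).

The longest carbon chain is 8 atoms: the parent is octane.
Choose the numbering such that the substituent locant set {1,3,4} is lower than {5,6,8} at the first point of difference.
With this numbering: an ethyl group at C-4; a fluoro group at C-1; an iodo group at C-3.
The substituents are ordered alphabetically, ignoring any di-/tri- multipliers.
Putting it together: 4-ethyl-1-fluoro-3-iodooctane.

4-ethyl-1-fluoro-3-iodooctane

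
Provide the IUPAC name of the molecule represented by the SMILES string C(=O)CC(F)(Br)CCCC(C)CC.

The longest chain bearing the –CHO group is 9 carbons long (nonane).
The principal characteristic group is an aldehyde (terminal –CHO), named with the suffix -al.
The numbering direction is chosen so that the aldehyde carbon is C-1 by definition.
That gives a bromo group at C-3; a fluoro group at C-3; a methyl group at C-7.
The substituents are ordered alphabetically, ignoring any di-/tri- multipliers.
The name is 3-bromo-3-fluoro-7-methylnonanal.

3-bromo-3-fluoro-7-methylnonanal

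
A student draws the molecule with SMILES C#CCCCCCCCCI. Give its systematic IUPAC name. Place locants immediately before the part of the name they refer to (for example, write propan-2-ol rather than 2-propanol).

10-iododec-1-yne

The longest carbon chain that includes the multiple bond has 10 carbons, so the parent hydride is decane.
The chain contains a C≡C triple bond, so the unsaturation ending is -yne.
Number the chain so that numbering from this end puts the triple bond at C-1 rather than C-9.
This places the triple bond between C-1 and C-2; an iodo group at C-10.
Putting it together: 10-iododec-1-yne.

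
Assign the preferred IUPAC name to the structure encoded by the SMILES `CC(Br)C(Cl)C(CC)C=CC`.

The longest chain bearing the multiple bond is 7 carbons long (heptane).
There is one C=C double bond, indicated by the ending -ene.
Choose the numbering such that numbering from this end puts the double bond at C-2 rather than C-5.
With this numbering: the double bond between C-2 and C-3; a bromo group at C-6; a chloro group at C-5; an ethyl group at C-4.
Prefixes are listed alphabetically: bromo, chloro, ethyl.
Assembling the pieces gives 6-bromo-5-chloro-4-ethylhept-2-ene.

6-bromo-5-chloro-4-ethylhept-2-ene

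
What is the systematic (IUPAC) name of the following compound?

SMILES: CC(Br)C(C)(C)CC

2-bromo-3,3-dimethylpentane

The longest carbon chain is 5 atoms: the parent is pentane.
Choose the numbering such that the substituent locant set {2,3,3} is lower than {3,3,4} at the first point of difference.
That gives a bromo group at C-2; two methyl groups at C-3.
Substituent prefixes are cited in alphabetical order (multiplying prefixes like di-/tri- are ignored for ordering).
Putting it together: 2-bromo-3,3-dimethylpentane.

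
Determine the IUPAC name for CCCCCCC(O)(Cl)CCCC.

5-chloroundecan-5-ol

Counting along the main chain through the –OH group gives 11 carbons: the parent is undecane.
The principal characteristic group is an alcohol (–OH), named with the suffix -ol.
Choose the numbering such that numbering from this end puts the hydroxyl group at C-5 rather than C-7.
This places the hydroxyl at C-5; a chloro group at C-5.
Putting it together: 5-chloroundecan-5-ol.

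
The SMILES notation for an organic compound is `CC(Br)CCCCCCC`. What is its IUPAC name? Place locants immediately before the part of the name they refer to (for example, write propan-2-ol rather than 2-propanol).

The longest carbon chain is 9 atoms: the parent is nonane.
Choose the numbering such that the substituent locant set {2} is lower than {8} at the first point of difference.
That gives a bromo group at C-2.
Putting it together: 2-bromononane.

2-bromononane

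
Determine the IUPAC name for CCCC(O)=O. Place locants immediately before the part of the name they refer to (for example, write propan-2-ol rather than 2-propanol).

The longest chain bearing the –COOH group is 4 carbons long (butane).
The highest-priority functional group is a carboxylic acid (terminal –COOH), so the name ends in -oic acid.
The numbering direction is chosen so that the carboxylic acid carbon is C-1 by definition.
Assembling the pieces gives butanoic acid.

butanoic acid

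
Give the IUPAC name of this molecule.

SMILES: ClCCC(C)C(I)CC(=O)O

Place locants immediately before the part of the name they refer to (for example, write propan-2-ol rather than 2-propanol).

The longest chain bearing the –COOH group is 6 carbons long (hexane).
A carboxylic acid (terminal –COOH) is the principal characteristic group, giving the suffix -oic acid.
Choose the numbering such that the carboxylic acid carbon is C-1 by definition.
That gives a chloro group at C-6; an iodo group at C-3; a methyl group at C-4.
The substituents are ordered alphabetically, ignoring any di-/tri- multipliers.
Putting it together: 6-chloro-3-iodo-4-methylhexanoic acid.

6-chloro-3-iodo-4-methylhexanoic acid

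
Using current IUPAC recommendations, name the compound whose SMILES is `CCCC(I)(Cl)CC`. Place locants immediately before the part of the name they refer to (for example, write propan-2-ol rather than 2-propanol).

The longest carbon chain is 6 atoms: the parent is hexane.
The numbering direction is chosen so that the substituent locant set {3,3} is lower than {4,4} at the first point of difference.
This places a chloro group at C-3; an iodo group at C-3.
The substituents are ordered alphabetically, ignoring any di-/tri- multipliers.
Assembling the pieces gives 3-chloro-3-iodohexane.

3-chloro-3-iodohexane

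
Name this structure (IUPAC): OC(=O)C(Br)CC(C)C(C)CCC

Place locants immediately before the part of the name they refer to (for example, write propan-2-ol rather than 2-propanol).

The longest chain bearing the –COOH group is 8 carbons long (octane).
The principal characteristic group is a carboxylic acid (terminal –COOH), named with the suffix -oic acid.
The numbering direction is chosen so that the carboxylic acid carbon is C-1 by definition.
That gives a bromo group at C-2; methyl groups at C-4 and C-5.
Substituent prefixes are cited in alphabetical order (multiplying prefixes like di-/tri- are ignored for ordering).
The name is 2-bromo-4,5-dimethyloctanoic acid.

2-bromo-4,5-dimethyloctanoic acid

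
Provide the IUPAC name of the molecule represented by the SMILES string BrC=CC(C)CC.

1-bromo-3-methylpent-1-ene

The longest carbon chain that includes the multiple bond has 5 carbons, so the parent hydride is pentane.
A C=C double bond in the chain gives the infix -ene-.
The numbering direction is chosen so that numbering from this end puts the double bond at C-1 rather than C-4.
That gives the double bond between C-1 and C-2; a bromo group at C-1; a methyl group at C-3.
Prefixes are listed alphabetically: bromo, methyl.
Assembling the pieces gives 1-bromo-3-methylpent-1-ene.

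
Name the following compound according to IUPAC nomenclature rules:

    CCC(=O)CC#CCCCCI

The longest carbon chain that includes the carbonyl and the multiple bond has 10 carbons, so the parent hydride is decane.
The highest-priority functional group is a ketone (C=O on an internal carbon), so the name ends in -one.
A C≡C triple bond in the chain gives the infix -yne-.
The numbering direction is chosen so that numbering from this end puts the carbonyl group at C-3 rather than C-8.
That gives the carbonyl at C-3; the triple bond between C-5 and C-6; an iodo group at C-10.
Assembling the pieces gives 10-iododec-5-yn-3-one.

10-iododec-5-yn-3-one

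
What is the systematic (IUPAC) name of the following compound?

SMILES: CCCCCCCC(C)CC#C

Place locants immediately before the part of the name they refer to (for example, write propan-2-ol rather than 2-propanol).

Counting along the main chain through the multiple bond gives 11 carbons: the parent is undecane.
A C≡C triple bond in the chain gives the infix -yne-.
Choose the numbering such that numbering from this end puts the triple bond at C-1 rather than C-10.
With this numbering: the triple bond between C-1 and C-2; a methyl group at C-4.
The name is 4-methylundec-1-yne.

4-methylundec-1-yne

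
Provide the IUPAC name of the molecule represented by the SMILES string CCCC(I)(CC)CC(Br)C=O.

2-bromo-4-ethyl-4-iodoheptanal

The longest chain bearing the –CHO group is 7 carbons long (heptane).
The highest-priority functional group is an aldehyde (terminal –CHO), so the name ends in -al.
The numbering direction is chosen so that the aldehyde carbon is C-1 by definition.
That gives a bromo group at C-2; an ethyl group at C-4; an iodo group at C-4.
The substituents are ordered alphabetically, ignoring any di-/tri- multipliers.
Putting it together: 2-bromo-4-ethyl-4-iodoheptanal.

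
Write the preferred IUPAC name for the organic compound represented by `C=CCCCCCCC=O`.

non-8-enal

The longest carbon chain that includes the –CHO group and the multiple bond has 9 carbons, so the parent hydride is nonane.
The principal characteristic group is an aldehyde (terminal –CHO), named with the suffix -al.
The chain contains a C=C double bond, so the unsaturation ending is -ene.
The numbering direction is chosen so that the aldehyde carbon is C-1 by definition.
This places the double bond between C-8 and C-9.
The name is non-8-enal.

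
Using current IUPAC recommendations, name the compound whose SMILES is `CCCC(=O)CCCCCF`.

9-fluorononan-4-one

Counting along the main chain through the carbonyl gives 9 carbons: the parent is nonane.
The highest-priority functional group is a ketone (C=O on an internal carbon), so the name ends in -one.
Choose the numbering such that numbering from this end puts the carbonyl group at C-4 rather than C-6.
That gives the carbonyl at C-4; a fluoro group at C-9.
Putting it together: 9-fluorononan-4-one.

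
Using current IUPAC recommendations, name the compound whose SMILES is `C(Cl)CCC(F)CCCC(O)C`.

9-chloro-6-fluorononan-2-ol

The longest chain bearing the –OH group is 9 carbons long (nonane).
An alcohol (–OH) is the principal characteristic group, giving the suffix -ol.
Choose the numbering such that numbering from this end puts the hydroxyl group at C-2 rather than C-8.
That gives the hydroxyl at C-2; a chloro group at C-9; a fluoro group at C-6.
Substituent prefixes are cited in alphabetical order (multiplying prefixes like di-/tri- are ignored for ordering).
The name is 9-chloro-6-fluorononan-2-ol.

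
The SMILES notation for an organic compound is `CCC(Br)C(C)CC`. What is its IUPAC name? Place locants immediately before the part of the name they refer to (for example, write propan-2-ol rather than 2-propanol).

The longest carbon chain is 6 atoms: the parent is hexane.
The numbering direction is chosen so that the locant sets are identical either way, so the alphabetically earlier bromo substituent takes the lower locant (3 rather than 4).
That gives a bromo group at C-3; a methyl group at C-4.
Substituent prefixes are cited in alphabetical order (multiplying prefixes like di-/tri- are ignored for ordering).
Putting it together: 3-bromo-4-methylhexane.

3-bromo-4-methylhexane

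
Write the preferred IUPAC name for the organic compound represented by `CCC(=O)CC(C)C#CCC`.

5-methylnon-6-yn-3-one

The longest carbon chain that includes the carbonyl and the multiple bond has 9 carbons, so the parent hydride is nonane.
The principal characteristic group is a ketone (C=O on an internal carbon), named with the suffix -one.
The chain contains a C≡C triple bond, so the unsaturation ending is -yne.
The numbering direction is chosen so that numbering from this end puts the carbonyl group at C-3 rather than C-7.
That gives the carbonyl at C-3; the triple bond between C-6 and C-7; a methyl group at C-5.
Putting it together: 5-methylnon-6-yn-3-one.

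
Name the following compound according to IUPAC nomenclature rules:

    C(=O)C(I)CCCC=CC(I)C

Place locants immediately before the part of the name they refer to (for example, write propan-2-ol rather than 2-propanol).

2,8-diiodonon-6-enal

The longest carbon chain that includes the –CHO group and the multiple bond has 9 carbons, so the parent hydride is nonane.
The principal characteristic group is an aldehyde (terminal –CHO), named with the suffix -al.
There is one C=C double bond, indicated by the ending -ene.
Choose the numbering such that the aldehyde carbon is C-1 by definition.
This places the double bond between C-6 and C-7; iodo groups at C-2 and C-8.
Putting it together: 2,8-diiodonon-6-enal.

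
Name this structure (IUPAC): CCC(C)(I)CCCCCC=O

7-iodo-7-methylnonanal

The longest carbon chain that includes the –CHO group has 9 carbons, so the parent hydride is nonane.
An aldehyde (terminal –CHO) is the principal characteristic group, giving the suffix -al.
Choose the numbering such that the aldehyde carbon is C-1 by definition.
This places an iodo group at C-7; a methyl group at C-7.
Prefixes are listed alphabetically: iodo, methyl.
Putting it together: 7-iodo-7-methylnonanal.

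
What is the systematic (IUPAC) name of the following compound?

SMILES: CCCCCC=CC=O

oct-2-enal

Counting along the main chain through the –CHO group and the multiple bond gives 8 carbons: the parent is octane.
The principal characteristic group is an aldehyde (terminal –CHO), named with the suffix -al.
There is one C=C double bond, indicated by the ending -ene.
Choose the numbering such that the aldehyde carbon is C-1 by definition.
That gives the double bond between C-2 and C-3.
The name is oct-2-enal.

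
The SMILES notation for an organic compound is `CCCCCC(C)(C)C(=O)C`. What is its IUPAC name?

3,3-dimethyloctan-2-one

Counting along the main chain through the carbonyl gives 8 carbons: the parent is octane.
The principal characteristic group is a ketone (C=O on an internal carbon), named with the suffix -one.
Choose the numbering such that numbering from this end puts the carbonyl group at C-2 rather than C-7.
That gives the carbonyl at C-2; two methyl groups at C-3.
The name is 3,3-dimethyloctan-2-one.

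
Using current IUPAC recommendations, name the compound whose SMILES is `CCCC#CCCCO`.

oct-4-yn-1-ol

The longest chain bearing the –OH group and the multiple bond is 8 carbons long (octane).
The principal characteristic group is an alcohol (–OH), named with the suffix -ol.
There is one C≡C triple bond, indicated by the ending -yne.
The numbering direction is chosen so that numbering from this end puts the hydroxyl group at C-1 rather than C-8.
This places the hydroxyl at C-1; the triple bond between C-4 and C-5.
Putting it together: oct-4-yn-1-ol.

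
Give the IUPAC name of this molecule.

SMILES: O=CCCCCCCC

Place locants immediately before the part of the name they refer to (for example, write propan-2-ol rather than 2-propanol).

The longest chain bearing the –CHO group is 8 carbons long (octane).
An aldehyde (terminal –CHO) is the principal characteristic group, giving the suffix -al.
The numbering direction is chosen so that the aldehyde carbon is C-1 by definition.
Putting it together: octanal.

octanal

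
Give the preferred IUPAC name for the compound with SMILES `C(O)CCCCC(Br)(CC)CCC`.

The longest carbon chain that includes the –OH group has 9 carbons, so the parent hydride is nonane.
The principal characteristic group is an alcohol (–OH), named with the suffix -ol.
Number the chain so that numbering from this end puts the hydroxyl group at C-1 rather than C-9.
This places the hydroxyl at C-1; a bromo group at C-6; an ethyl group at C-6.
Prefixes are listed alphabetically: bromo, ethyl.
Assembling the pieces gives 6-bromo-6-ethylnonan-1-ol.

6-bromo-6-ethylnonan-1-ol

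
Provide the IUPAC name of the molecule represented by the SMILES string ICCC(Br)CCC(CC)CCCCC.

The longest continuous carbon chain has 11 atoms, so the parent hydride is undecane.
Choose the numbering such that the substituent locant set {1,3,6} is lower than {6,9,11} at the first point of difference.
This places a bromo group at C-3; an ethyl group at C-6; an iodo group at C-1.
The substituents are ordered alphabetically, ignoring any di-/tri- multipliers.
Assembling the pieces gives 3-bromo-6-ethyl-1-iodoundecane.

3-bromo-6-ethyl-1-iodoundecane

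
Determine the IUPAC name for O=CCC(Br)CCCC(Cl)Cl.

Counting along the main chain through the –CHO group gives 7 carbons: the parent is heptane.
An aldehyde (terminal –CHO) is the principal characteristic group, giving the suffix -al.
Choose the numbering such that the aldehyde carbon is C-1 by definition.
This places a bromo group at C-3; two chloro groups at C-7.
The substituents are ordered alphabetically, ignoring any di-/tri- multipliers.
Assembling the pieces gives 3-bromo-7,7-dichloroheptanal.

3-bromo-7,7-dichloroheptanal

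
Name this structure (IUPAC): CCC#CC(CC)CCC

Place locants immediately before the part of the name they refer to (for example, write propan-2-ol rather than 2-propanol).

The longest chain bearing the multiple bond is 8 carbons long (octane).
The chain contains a C≡C triple bond, so the unsaturation ending is -yne.
Number the chain so that numbering from this end puts the triple bond at C-3 rather than C-5.
This places the triple bond between C-3 and C-4; an ethyl group at C-5.
Assembling the pieces gives 5-ethyloct-3-yne.

5-ethyloct-3-yne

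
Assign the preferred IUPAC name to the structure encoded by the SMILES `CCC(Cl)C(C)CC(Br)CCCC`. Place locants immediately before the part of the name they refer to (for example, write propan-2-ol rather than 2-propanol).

6-bromo-3-chloro-4-methyldecane

The longest continuous carbon chain has 10 atoms, so the parent hydride is decane.
Number the chain so that the substituent locant set {3,4,6} is lower than {5,7,8} at the first point of difference.
With this numbering: a bromo group at C-6; a chloro group at C-3; a methyl group at C-4.
Prefixes are listed alphabetically: bromo, chloro, methyl.
The name is 6-bromo-3-chloro-4-methyldecane.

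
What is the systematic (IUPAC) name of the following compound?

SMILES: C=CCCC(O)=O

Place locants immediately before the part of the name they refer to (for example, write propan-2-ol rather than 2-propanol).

pent-4-enoic acid

The longest chain bearing the –COOH group and the multiple bond is 5 carbons long (pentane).
A carboxylic acid (terminal –COOH) is the principal characteristic group, giving the suffix -oic acid.
The chain contains a C=C double bond, so the unsaturation ending is -ene.
Choose the numbering such that the carboxylic acid carbon is C-1 by definition.
With this numbering: the double bond between C-4 and C-5.
Assembling the pieces gives pent-4-enoic acid.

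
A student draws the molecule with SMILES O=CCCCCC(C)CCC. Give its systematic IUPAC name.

6-methylnonanal

Counting along the main chain through the –CHO group gives 9 carbons: the parent is nonane.
The principal characteristic group is an aldehyde (terminal –CHO), named with the suffix -al.
The numbering direction is chosen so that the aldehyde carbon is C-1 by definition.
That gives a methyl group at C-6.
Putting it together: 6-methylnonanal.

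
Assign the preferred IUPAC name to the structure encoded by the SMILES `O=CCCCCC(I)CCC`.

6-iodononanal

Counting along the main chain through the –CHO group gives 9 carbons: the parent is nonane.
The principal characteristic group is an aldehyde (terminal –CHO), named with the suffix -al.
Choose the numbering such that the aldehyde carbon is C-1 by definition.
That gives an iodo group at C-6.
Putting it together: 6-iodononanal.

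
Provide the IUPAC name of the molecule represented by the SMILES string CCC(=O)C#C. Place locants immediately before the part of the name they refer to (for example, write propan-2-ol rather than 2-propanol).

pent-1-yn-3-one

Counting along the main chain through the carbonyl and the multiple bond gives 5 carbons: the parent is pentane.
A ketone (C=O on an internal carbon) is the principal characteristic group, giving the suffix -one.
The chain contains a C≡C triple bond, so the unsaturation ending is -yne.
Number the chain so that numbering from this end puts the triple bond at C-1 rather than C-4.
That gives the carbonyl at C-3; the triple bond between C-1 and C-2.
Assembling the pieces gives pent-1-yn-3-one.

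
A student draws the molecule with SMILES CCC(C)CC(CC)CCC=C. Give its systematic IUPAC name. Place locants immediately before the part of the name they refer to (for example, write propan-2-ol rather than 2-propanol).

The longest carbon chain that includes the multiple bond has 9 carbons, so the parent hydride is nonane.
There is one C=C double bond, indicated by the ending -ene.
Choose the numbering such that numbering from this end puts the double bond at C-1 rather than C-8.
With this numbering: the double bond between C-1 and C-2; an ethyl group at C-5; a methyl group at C-7.
The substituents are ordered alphabetically, ignoring any di-/tri- multipliers.
Assembling the pieces gives 5-ethyl-7-methylnon-1-ene.

5-ethyl-7-methylnon-1-ene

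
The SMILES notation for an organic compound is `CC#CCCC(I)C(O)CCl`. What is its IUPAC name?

1-chloro-3-iodooct-6-yn-2-ol

The longest carbon chain that includes the –OH group and the multiple bond has 8 carbons, so the parent hydride is octane.
The highest-priority functional group is an alcohol (–OH), so the name ends in -ol.
There is one C≡C triple bond, indicated by the ending -yne.
Choose the numbering such that numbering from this end puts the hydroxyl group at C-2 rather than C-7.
With this numbering: the hydroxyl at C-2; the triple bond between C-6 and C-7; a chloro group at C-1; an iodo group at C-3.
The substituents are ordered alphabetically, ignoring any di-/tri- multipliers.
The name is 1-chloro-3-iodooct-6-yn-2-ol.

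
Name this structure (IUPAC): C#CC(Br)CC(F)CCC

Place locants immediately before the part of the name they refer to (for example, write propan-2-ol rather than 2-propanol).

3-bromo-5-fluorooct-1-yne

The longest chain bearing the multiple bond is 8 carbons long (octane).
A C≡C triple bond in the chain gives the infix -yne-.
The numbering direction is chosen so that numbering from this end puts the triple bond at C-1 rather than C-7.
This places the triple bond between C-1 and C-2; a bromo group at C-3; a fluoro group at C-5.
Substituent prefixes are cited in alphabetical order (multiplying prefixes like di-/tri- are ignored for ordering).
Putting it together: 3-bromo-5-fluorooct-1-yne.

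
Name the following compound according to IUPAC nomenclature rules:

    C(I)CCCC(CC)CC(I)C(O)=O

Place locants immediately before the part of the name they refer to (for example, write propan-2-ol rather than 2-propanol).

The longest chain bearing the –COOH group is 8 carbons long (octane).
The principal characteristic group is a carboxylic acid (terminal –COOH), named with the suffix -oic acid.
The numbering direction is chosen so that the carboxylic acid carbon is C-1 by definition.
This places an ethyl group at C-4; iodo groups at C-2 and C-8.
Substituent prefixes are cited in alphabetical order (multiplying prefixes like di-/tri- are ignored for ordering).
Putting it together: 4-ethyl-2,8-diiodooctanoic acid.

4-ethyl-2,8-diiodooctanoic acid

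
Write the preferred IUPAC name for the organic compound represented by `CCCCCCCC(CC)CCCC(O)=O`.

Counting along the main chain through the –COOH group gives 12 carbons: the parent is dodecane.
A carboxylic acid (terminal –COOH) is the principal characteristic group, giving the suffix -oic acid.
Choose the numbering such that the carboxylic acid carbon is C-1 by definition.
This places an ethyl group at C-5.
Putting it together: 5-ethyldodecanoic acid.

5-ethyldodecanoic acid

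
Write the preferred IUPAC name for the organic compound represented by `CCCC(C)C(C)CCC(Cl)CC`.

The parent chain contains 10 carbons (decane).
Choose the numbering such that the substituent locant set {3,6,7} is lower than {4,5,8} at the first point of difference.
That gives a chloro group at C-3; methyl groups at C-6 and C-7.
Substituent prefixes are cited in alphabetical order (multiplying prefixes like di-/tri- are ignored for ordering).
Putting it together: 3-chloro-6,7-dimethyldecane.

3-chloro-6,7-dimethyldecane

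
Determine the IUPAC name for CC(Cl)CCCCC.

2-chloroheptane

The parent chain contains 7 carbons (heptane).
Choose the numbering such that the substituent locant set {2} is lower than {6} at the first point of difference.
This places a chloro group at C-2.
Assembling the pieces gives 2-chloroheptane.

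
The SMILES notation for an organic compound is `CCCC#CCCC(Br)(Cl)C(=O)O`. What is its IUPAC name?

2-bromo-2-chloronon-5-ynoic acid

Counting along the main chain through the –COOH group and the multiple bond gives 9 carbons: the parent is nonane.
A carboxylic acid (terminal –COOH) is the principal characteristic group, giving the suffix -oic acid.
There is one C≡C triple bond, indicated by the ending -yne.
Choose the numbering such that the carboxylic acid carbon is C-1 by definition.
This places the triple bond between C-5 and C-6; a bromo group at C-2; a chloro group at C-2.
The substituents are ordered alphabetically, ignoring any di-/tri- multipliers.
The name is 2-bromo-2-chloronon-5-ynoic acid.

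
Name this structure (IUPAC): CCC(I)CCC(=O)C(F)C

The longest carbon chain that includes the carbonyl has 8 carbons, so the parent hydride is octane.
The principal characteristic group is a ketone (C=O on an internal carbon), named with the suffix -one.
Choose the numbering such that numbering from this end puts the carbonyl group at C-3 rather than C-6.
With this numbering: the carbonyl at C-3; a fluoro group at C-2; an iodo group at C-6.
Prefixes are listed alphabetically: fluoro, iodo.
The name is 2-fluoro-6-iodooctan-3-one.

2-fluoro-6-iodooctan-3-one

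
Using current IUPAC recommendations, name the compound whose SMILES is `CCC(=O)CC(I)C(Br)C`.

6-bromo-5-iodoheptan-3-one

Counting along the main chain through the carbonyl gives 7 carbons: the parent is heptane.
The highest-priority functional group is a ketone (C=O on an internal carbon), so the name ends in -one.
Choose the numbering such that numbering from this end puts the carbonyl group at C-3 rather than C-5.
With this numbering: the carbonyl at C-3; a bromo group at C-6; an iodo group at C-5.
Prefixes are listed alphabetically: bromo, iodo.
Putting it together: 6-bromo-5-iodoheptan-3-one.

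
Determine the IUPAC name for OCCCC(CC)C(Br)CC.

The longest chain bearing the –OH group is 7 carbons long (heptane).
The principal characteristic group is an alcohol (–OH), named with the suffix -ol.
Choose the numbering such that numbering from this end puts the hydroxyl group at C-1 rather than C-7.
That gives the hydroxyl at C-1; a bromo group at C-5; an ethyl group at C-4.
The substituents are ordered alphabetically, ignoring any di-/tri- multipliers.
Putting it together: 5-bromo-4-ethylheptan-1-ol.

5-bromo-4-ethylheptan-1-ol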